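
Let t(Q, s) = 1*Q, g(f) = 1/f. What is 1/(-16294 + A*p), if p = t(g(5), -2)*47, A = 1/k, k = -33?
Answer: -165/2688557 ≈ -6.1371e-5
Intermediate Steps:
t(Q, s) = Q
A = -1/33 (A = 1/(-33) = -1/33 ≈ -0.030303)
p = 47/5 ≈ 9.4000
1/(-16294 + A*p) = 1/(-16294 - 1/33*47/5) = 1/(-16294 - 47/165) = 1/(-2688557/165) = -165/2688557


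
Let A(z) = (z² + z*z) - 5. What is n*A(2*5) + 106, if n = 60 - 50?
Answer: 2056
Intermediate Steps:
A(z) = -5 + 2*z² (A(z) = (z² + z²) - 5 = 2*z² - 5 = -5 + 2*z²)
n = 10
n*A(2*5) + 106 = 10*(-5 + 2*(2*5)²) + 106 = 10*(-5 + 2*10²) + 106 = 10*(-5 + 2*100) + 106 = 10*(-5 + 200) + 106 = 10*195 + 106 = 1950 + 106 = 2056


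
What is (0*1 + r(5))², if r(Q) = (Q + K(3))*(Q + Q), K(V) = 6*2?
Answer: 28900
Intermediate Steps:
K(V) = 12
r(Q) = 2*Q*(12 + Q) (r(Q) = (Q + 12)*(Q + Q) = (12 + Q)*(2*Q) = 2*Q*(12 + Q))
(0*1 + r(5))² = (0*1 + 2*5*(12 + 5))² = (0 + 2*5*17)² = (0 + 170)² = 170² = 28900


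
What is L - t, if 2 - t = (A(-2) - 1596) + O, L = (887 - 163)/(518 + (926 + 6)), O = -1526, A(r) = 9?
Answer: -2258013/725 ≈ -3114.5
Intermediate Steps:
L = 362/725 (L = 724/(518 + 932) = 724/1450 = 724*(1/1450) = 362/725 ≈ 0.49931)
t = 3115 (t = 2 - ((9 - 1596) - 1526) = 2 - (-1587 - 1526) = 2 - 1*(-3113) = 2 + 3113 = 3115)
L - t = 362/725 - 1*3115 = 362/725 - 3115 = -2258013/725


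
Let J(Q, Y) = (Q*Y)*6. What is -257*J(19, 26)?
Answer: -761748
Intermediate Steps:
J(Q, Y) = 6*Q*Y
-257*J(19, 26) = -1542*19*26 = -257*2964 = -761748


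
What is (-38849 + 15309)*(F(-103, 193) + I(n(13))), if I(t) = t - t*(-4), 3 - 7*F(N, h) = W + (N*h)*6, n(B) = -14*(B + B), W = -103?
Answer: -2510305600/7 ≈ -3.5862e+8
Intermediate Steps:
n(B) = -28*B
F(N, h) = 106/7 - 6*N*h/7 (F(N, h) = 3/7 - (-103 + (N*h)*6)/7 = 3/7 - (-103 + 6*N*h)/7 = 3/7 + (103/7 - 6*N*h/7) = 106/7 - 6*N*h/7)
I(t) = 5*t (I(t) = t - (-4)*t = t + 4*t = 5*t)
(-38849 + 15309)*(F(-103, 193) + I(n(13))) = (-38849 + 15309)*((106/7 - 6/7*(-103)*193) + 5*(-28*13)) = -23540*((106/7 + 119274/7) + 5*(-364)) = -23540*(119380/7 - 1820) = -23540*106640/7 = -2510305600/7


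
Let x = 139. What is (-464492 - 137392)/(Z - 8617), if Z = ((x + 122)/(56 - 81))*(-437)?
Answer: 3761775/25342 ≈ 148.44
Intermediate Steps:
Z = 114057/25 (Z = ((139 + 122)/(56 - 81))*(-437) = (261/(-25))*(-437) = (261*(-1/25))*(-437) = -261/25*(-437) = 114057/25 ≈ 4562.3)
(-464492 - 137392)/(Z - 8617) = (-464492 - 137392)/(114057/25 - 8617) = -601884/(-101368/25) = -601884*(-25/101368) = 3761775/25342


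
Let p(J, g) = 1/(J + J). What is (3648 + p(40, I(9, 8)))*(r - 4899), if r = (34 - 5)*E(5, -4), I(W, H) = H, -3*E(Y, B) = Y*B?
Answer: -4119919397/240 ≈ -1.7166e+7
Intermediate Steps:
E(Y, B) = -B*Y/3 (E(Y, B) = -Y*B/3 = -B*Y/3)
p(J, g) = 1/(2*J)
r = 580/3 (r = (34 - 5)*(-⅓*(-4)*5) = 29*(20/3) = 580/3 ≈ 193.33)
(3648 + p(40, I(9, 8)))*(r - 4899) = (3648 + (½)/40)*(580/3 - 4899) = (3648 + (½)*(1/40))*(-14117/3) = (3648 + 1/80)*(-14117/3) = (291841/80)*(-14117/3) = -4119919397/240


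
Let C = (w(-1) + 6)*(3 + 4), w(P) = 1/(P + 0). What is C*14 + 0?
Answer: 490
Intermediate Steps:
w(P) = 1/P
C = 35 (C = (1/(-1) + 6)*(3 + 4) = (-1 + 6)*7 = 5*7 = 35)
C*14 + 0 = 35*14 + 0 = 490 + 0 = 490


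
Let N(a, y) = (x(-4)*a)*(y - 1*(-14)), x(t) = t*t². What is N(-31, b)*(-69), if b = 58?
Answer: -9856512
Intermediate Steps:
x(t) = t³
N(a, y) = -64*a*(14 + y) (N(a, y) = ((-4)³*a)*(y - 1*(-14)) = (-64*a)*(y + 14) = (-64*a)*(14 + y) = -64*a*(14 + y))
N(-31, b)*(-69) = -64*(-31)*(14 + 58)*(-69) = -64*(-31)*72*(-69) = 142848*(-69) = -9856512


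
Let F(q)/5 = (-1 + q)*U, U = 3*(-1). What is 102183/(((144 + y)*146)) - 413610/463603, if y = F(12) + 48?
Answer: 15247298243/609174342 ≈ 25.029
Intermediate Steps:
U = -3
F(q) = 15 - 15*q (F(q) = 5*((-1 + q)*(-3)) = 5*(3 - 3*q) = 15 - 15*q)
y = -117 (y = (15 - 15*12) + 48 = (15 - 180) + 48 = -165 + 48 = -117)
102183/(((144 + y)*146)) - 413610/463603 = 102183/(((144 - 117)*146)) - 413610/463603 = 102183/((27*146)) - 413610*1/463603 = 102183/3942 - 413610/463603 = 102183*(1/3942) - 413610/463603 = 34061/1314 - 413610/463603 = 15247298243/609174342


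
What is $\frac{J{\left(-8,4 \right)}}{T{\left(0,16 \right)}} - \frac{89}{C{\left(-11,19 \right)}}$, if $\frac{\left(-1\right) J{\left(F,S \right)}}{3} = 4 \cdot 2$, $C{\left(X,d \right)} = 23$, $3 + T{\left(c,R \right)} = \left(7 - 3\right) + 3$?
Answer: $- \frac{227}{23} \approx -9.8696$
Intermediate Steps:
$T{\left(c,R \right)} = 4$ ($T{\left(c,R \right)} = -3 + \left(\left(7 - 3\right) + 3\right) = -3 + \left(4 + 3\right) = -3 + 7 = 4$)
$J{\left(F,S \right)} = -24$ ($J{\left(F,S \right)} = - 3 \cdot 4 \cdot 2 = \left(-3\right) 8 = -24$)
$\frac{J{\left(-8,4 \right)}}{T{\left(0,16 \right)}} - \frac{89}{C{\left(-11,19 \right)}} = - \frac{24}{4} - \frac{89}{23} = \left(-24\right) \frac{1}{4} - \frac{89}{23} = -6 - \frac{89}{23} = - \frac{227}{23}$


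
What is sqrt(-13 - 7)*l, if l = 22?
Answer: 44*I*sqrt(5) ≈ 98.387*I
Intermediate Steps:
sqrt(-13 - 7)*l = sqrt(-13 - 7)*22 = sqrt(-20)*22 = (2*I*sqrt(5))*22 = 44*I*sqrt(5)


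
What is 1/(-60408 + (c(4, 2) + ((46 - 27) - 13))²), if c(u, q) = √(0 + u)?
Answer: -1/60344 ≈ -1.6572e-5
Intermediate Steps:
c(u, q) = √u
1/(-60408 + (c(4, 2) + ((46 - 27) - 13))²) = 1/(-60408 + (√4 + ((46 - 27) - 13))²) = 1/(-60408 + (2 + (19 - 13))²) = 1/(-60408 + (2 + 6)²) = 1/(-60408 + 8²) = 1/(-60408 + 64) = 1/(-60344) = -1/60344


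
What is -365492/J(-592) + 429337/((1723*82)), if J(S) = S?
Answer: 6486633777/10455164 ≈ 620.42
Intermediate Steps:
-365492/J(-592) + 429337/((1723*82)) = -365492/(-592) + 429337/((1723*82)) = -365492*(-1/592) + 429337/141286 = 91373/148 + 429337*(1/141286) = 91373/148 + 429337/141286 = 6486633777/10455164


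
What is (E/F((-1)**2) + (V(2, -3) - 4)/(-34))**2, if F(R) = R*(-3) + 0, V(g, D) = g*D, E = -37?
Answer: 414736/2601 ≈ 159.45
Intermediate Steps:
V(g, D) = D*g
F(R) = -3*R (F(R) = -3*R + 0 = -3*R)
(E/F((-1)**2) + (V(2, -3) - 4)/(-34))**2 = (-37/((-3*(-1)**2)) + (-3*2 - 4)/(-34))**2 = (-37/((-3*1)) + (-6 - 4)*(-1/34))**2 = (-37/(-3) - 10*(-1/34))**2 = (-37*(-1/3) + 5/17)**2 = (37/3 + 5/17)**2 = (644/51)**2 = 414736/2601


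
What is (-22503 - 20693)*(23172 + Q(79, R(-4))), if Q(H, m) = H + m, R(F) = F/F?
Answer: -1004393392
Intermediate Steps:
R(F) = 1
(-22503 - 20693)*(23172 + Q(79, R(-4))) = (-22503 - 20693)*(23172 + (79 + 1)) = -43196*(23172 + 80) = -43196*23252 = -1004393392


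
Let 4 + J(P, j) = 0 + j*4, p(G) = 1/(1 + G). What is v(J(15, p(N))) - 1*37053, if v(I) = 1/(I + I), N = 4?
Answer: -1185701/32 ≈ -37053.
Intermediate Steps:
J(P, j) = -4 + 4*j (J(P, j) = -4 + (0 + j*4) = -4 + (0 + 4*j) = -4 + 4*j)
v(I) = 1/(2*I)
v(J(15, p(N))) - 1*37053 = 1/(2*(-4 + 4/(1 + 4))) - 1*37053 = 1/(2*(-4 + 4/5)) - 37053 = 1/(2*(-4 + 4*(⅕))) - 37053 = 1/(2*(-4 + ⅘)) - 37053 = 1/(2*(-16/5)) - 37053 = (½)*(-5/16) - 37053 = -5/32 - 37053 = -1185701/32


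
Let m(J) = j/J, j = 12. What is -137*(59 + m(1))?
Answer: -9727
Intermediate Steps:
m(J) = 12/J
-137*(59 + m(1)) = -137*(59 + 12/1) = -137*(59 + 12*1) = -137*(59 + 12) = -137*71 = -9727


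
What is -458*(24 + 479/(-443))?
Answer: -4650074/443 ≈ -10497.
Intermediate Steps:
-458*(24 + 479/(-443)) = -458*(24 + 479*(-1/443)) = -458*(24 - 479/443) = -458*10153/443 = -4650074/443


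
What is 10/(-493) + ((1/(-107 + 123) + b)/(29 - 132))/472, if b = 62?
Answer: -8268109/383483008 ≈ -0.021561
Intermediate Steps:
10/(-493) + ((1/(-107 + 123) + b)/(29 - 132))/472 = 10/(-493) + ((1/(-107 + 123) + 62)/(29 - 132))/472 = 10*(-1/493) + ((1/16 + 62)/(-103))*(1/472) = -10/493 + ((1/16 + 62)*(-1/103))*(1/472) = -10/493 + ((993/16)*(-1/103))*(1/472) = -10/493 - 993/1648*1/472 = -10/493 - 993/777856 = -8268109/383483008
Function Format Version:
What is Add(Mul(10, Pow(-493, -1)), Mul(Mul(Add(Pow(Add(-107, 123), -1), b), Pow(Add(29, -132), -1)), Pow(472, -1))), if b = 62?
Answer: Rational(-8268109, 383483008) ≈ -0.021561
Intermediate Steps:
Add(Mul(10, Pow(-493, -1)), Mul(Mul(Add(Pow(Add(-107, 123), -1), b), Pow(Add(29, -132), -1)), Pow(472, -1))) = Add(Mul(10, Pow(-493, -1)), Mul(Mul(Add(Pow(Add(-107, 123), -1), 62), Pow(Add(29, -132), -1)), Pow(472, -1))) = Add(Mul(10, Rational(-1, 493)), Mul(Mul(Add(Pow(16, -1), 62), Pow(-103, -1)), Rational(1, 472))) = Add(Rational(-10, 493), Mul(Mul(Add(Rational(1, 16), 62), Rational(-1, 103)), Rational(1, 472))) = Add(Rational(-10, 493), Mul(Mul(Rational(993, 16), Rational(-1, 103)), Rational(1, 472))) = Add(Rational(-10, 493), Mul(Rational(-993, 1648), Rational(1, 472))) = Add(Rational(-10, 493), Rational(-993, 777856)) = Rational(-8268109, 383483008)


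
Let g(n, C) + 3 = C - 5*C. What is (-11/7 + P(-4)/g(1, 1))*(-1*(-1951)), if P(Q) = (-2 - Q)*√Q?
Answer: -21461/7 - 7804*I/7 ≈ -3065.9 - 1114.9*I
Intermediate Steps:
P(Q) = √Q*(-2 - Q)
g(n, C) = -3 - 4*C (g(n, C) = -3 + (C - 5*C) = -3 - 4*C)
(-11/7 + P(-4)/g(1, 1))*(-1*(-1951)) = (-11/7 + (√(-4)*(-2 - 1*(-4)))/(-3 - 4*1))*(-1*(-1951)) = (-11*⅐ + ((2*I)*(-2 + 4))/(-3 - 4))*1951 = (-11/7 + ((2*I)*2)/(-7))*1951 = (-11/7 + (4*I)*(-⅐))*1951 = (-11/7 - 4*I/7)*1951 = -21461/7 - 7804*I/7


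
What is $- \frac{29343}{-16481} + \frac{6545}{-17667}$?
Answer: $\frac{410534636}{291169827} \approx 1.4099$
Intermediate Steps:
$- \frac{29343}{-16481} + \frac{6545}{-17667} = \left(-29343\right) \left(- \frac{1}{16481}\right) + 6545 \left(- \frac{1}{17667}\right) = \frac{29343}{16481} - \frac{6545}{17667} = \frac{410534636}{291169827}$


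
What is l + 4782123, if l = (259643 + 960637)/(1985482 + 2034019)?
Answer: 19221749400903/4019501 ≈ 4.7821e+6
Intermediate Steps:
l = 1220280/4019501 ≈ 0.30359
l + 4782123 = 1220280/4019501 + 4782123 = 19221749400903/4019501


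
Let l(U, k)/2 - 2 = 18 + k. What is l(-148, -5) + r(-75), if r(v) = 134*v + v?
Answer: -10095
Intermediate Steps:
l(U, k) = 40 + 2*k (l(U, k) = 4 + 2*(18 + k) = 4 + (36 + 2*k) = 40 + 2*k)
r(v) = 135*v
l(-148, -5) + r(-75) = (40 + 2*(-5)) + 135*(-75) = (40 - 10) - 10125 = 30 - 10125 = -10095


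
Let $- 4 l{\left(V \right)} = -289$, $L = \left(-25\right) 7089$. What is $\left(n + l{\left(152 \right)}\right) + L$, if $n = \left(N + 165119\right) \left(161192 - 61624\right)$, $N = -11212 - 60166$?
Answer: $\frac{37333706941}{4} \approx 9.3334 \cdot 10^{9}$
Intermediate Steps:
$L = -177225$
$N = -71378$ ($N = -11212 - 60166 = -71378$)
$l{\left(V \right)} = \frac{289}{4}$ ($l{\left(V \right)} = \left(- \frac{1}{4}\right) \left(-289\right) = \frac{289}{4}$)
$n = 9333603888$ ($n = \left(-71378 + 165119\right) \left(161192 - 61624\right) = 93741 \cdot 99568 = 9333603888$)
$\left(n + l{\left(152 \right)}\right) + L = \left(9333603888 + \frac{289}{4}\right) - 177225 = \frac{37334415841}{4} - 177225 = \frac{37333706941}{4}$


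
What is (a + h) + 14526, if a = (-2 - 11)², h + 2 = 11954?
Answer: 26647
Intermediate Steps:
h = 11952 (h = -2 + 11954 = 11952)
a = 169 (a = (-13)² = 169)
(a + h) + 14526 = (169 + 11952) + 14526 = 12121 + 14526 = 26647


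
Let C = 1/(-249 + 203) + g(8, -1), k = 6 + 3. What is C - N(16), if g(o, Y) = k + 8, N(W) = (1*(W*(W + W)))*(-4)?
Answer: 94989/46 ≈ 2065.0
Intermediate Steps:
k = 9
N(W) = -8*W² (N(W) = (1*(W*(2*W)))*(-4) = (1*(2*W²))*(-4) = (2*W²)*(-4) = -8*W²)
g(o, Y) = 17 (g(o, Y) = 9 + 8 = 17)
C = 781/46 (C = 1/(-249 + 203) + 17 = 1/(-46) + 17 = -1/46 + 17 = 781/46 ≈ 16.978)
C - N(16) = 781/46 - (-8)*16² = 781/46 - (-8)*256 = 781/46 - 1*(-2048) = 781/46 + 2048 = 94989/46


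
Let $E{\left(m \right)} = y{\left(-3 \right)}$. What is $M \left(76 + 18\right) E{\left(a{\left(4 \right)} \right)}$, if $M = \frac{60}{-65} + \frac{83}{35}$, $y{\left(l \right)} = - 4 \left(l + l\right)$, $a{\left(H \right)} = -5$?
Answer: $\frac{1486704}{455} \approx 3267.5$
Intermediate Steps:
$y{\left(l \right)} = - 8 l$ ($y{\left(l \right)} = - 4 \cdot 2 l = - 8 l$)
$E{\left(m \right)} = 24$ ($E{\left(m \right)} = \left(-8\right) \left(-3\right) = 24$)
$M = \frac{659}{455}$ ($M = 60 \left(- \frac{1}{65}\right) + 83 \cdot \frac{1}{35} = - \frac{12}{13} + \frac{83}{35} = \frac{659}{455} \approx 1.4484$)
$M \left(76 + 18\right) E{\left(a{\left(4 \right)} \right)} = \frac{659 \left(76 + 18\right)}{455} \cdot 24 = \frac{659}{455} \cdot 94 \cdot 24 = \frac{61946}{455} \cdot 24 = \frac{1486704}{455}$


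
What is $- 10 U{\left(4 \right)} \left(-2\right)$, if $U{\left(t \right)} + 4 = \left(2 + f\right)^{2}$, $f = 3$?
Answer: $420$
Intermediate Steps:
$U{\left(t \right)} = 21$ ($U{\left(t \right)} = -4 + \left(2 + 3\right)^{2} = -4 + 5^{2} = -4 + 25 = 21$)
$- 10 U{\left(4 \right)} \left(-2\right) = \left(-10\right) 21 \left(-2\right) = \left(-210\right) \left(-2\right) = 420$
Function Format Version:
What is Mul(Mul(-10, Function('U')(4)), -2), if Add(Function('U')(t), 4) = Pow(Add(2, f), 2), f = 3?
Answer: 420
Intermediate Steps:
Function('U')(t) = 21 (Function('U')(t) = Add(-4, Pow(Add(2, 3), 2)) = Add(-4, Pow(5, 2)) = Add(-4, 25) = 21)
Mul(Mul(-10, Function('U')(4)), -2) = Mul(Mul(-10, 21), -2) = Mul(-210, -2) = 420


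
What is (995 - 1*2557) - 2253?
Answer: -3815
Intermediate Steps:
(995 - 1*2557) - 2253 = (995 - 2557) - 2253 = -1562 - 2253 = -3815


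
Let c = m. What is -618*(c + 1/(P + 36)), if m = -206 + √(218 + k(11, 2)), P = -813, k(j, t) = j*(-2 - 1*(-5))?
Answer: 32972978/259 - 618*√251 ≈ 1.1752e+5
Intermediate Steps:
k(j, t) = 3*j (k(j, t) = j*(-2 + 5) = j*3 = 3*j)
m = -206 + √251 (m = -206 + √(218 + 3*11) = -206 + √(218 + 33) = -206 + √251 ≈ -190.16)
c = -206 + √251 ≈ -190.16
-618*(c + 1/(P + 36)) = -618*((-206 + √251) + 1/(-813 + 36)) = -618*((-206 + √251) + 1/(-777)) = -618*((-206 + √251) - 1/777) = -618*(-160063/777 + √251) = 32972978/259 - 618*√251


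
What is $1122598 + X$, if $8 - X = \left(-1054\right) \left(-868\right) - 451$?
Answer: $208185$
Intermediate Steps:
$X = -914413$ ($X = 8 - \left(\left(-1054\right) \left(-868\right) - 451\right) = 8 - \left(914872 - 451\right) = 8 - 914421 = -914413$)
$1122598 + X = 1122598 - 914413 = 208185$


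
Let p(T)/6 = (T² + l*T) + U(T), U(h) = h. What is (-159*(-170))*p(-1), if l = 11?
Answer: -1783980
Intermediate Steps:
p(T) = 6*T² + 72*T (p(T) = 6*((T² + 11*T) + T) = 6*(T² + 12*T) = 6*T² + 72*T)
(-159*(-170))*p(-1) = (-159*(-170))*(6*(-1)*(12 - 1)) = 27030*(6*(-1)*11) = 27030*(-66) = -1783980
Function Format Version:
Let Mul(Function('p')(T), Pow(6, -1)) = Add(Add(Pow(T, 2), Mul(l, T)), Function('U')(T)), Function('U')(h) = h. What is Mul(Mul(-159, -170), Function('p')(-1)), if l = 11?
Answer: -1783980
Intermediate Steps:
Function('p')(T) = Add(Mul(6, Pow(T, 2)), Mul(72, T)) (Function('p')(T) = Mul(6, Add(Add(Pow(T, 2), Mul(11, T)), T)) = Mul(6, Add(Pow(T, 2), Mul(12, T))) = Add(Mul(6, Pow(T, 2)), Mul(72, T)))
Mul(Mul(-159, -170), Function('p')(-1)) = Mul(Mul(-159, -170), Mul(6, -1, Add(12, -1))) = Mul(27030, Mul(6, -1, 11)) = Mul(27030, -66) = -1783980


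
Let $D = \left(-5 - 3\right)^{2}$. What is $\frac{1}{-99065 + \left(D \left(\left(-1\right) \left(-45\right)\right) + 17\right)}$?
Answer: $- \frac{1}{96168} \approx -1.0398 \cdot 10^{-5}$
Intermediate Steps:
$D = 64$ ($D = \left(-8\right)^{2} = 64$)
$\frac{1}{-99065 + \left(D \left(\left(-1\right) \left(-45\right)\right) + 17\right)} = \frac{1}{-99065 + \left(64 \left(\left(-1\right) \left(-45\right)\right) + 17\right)} = \frac{1}{-99065 + \left(64 \cdot 45 + 17\right)} = \frac{1}{-99065 + \left(2880 + 17\right)} = \frac{1}{-99065 + 2897} = \frac{1}{-96168} = - \frac{1}{96168}$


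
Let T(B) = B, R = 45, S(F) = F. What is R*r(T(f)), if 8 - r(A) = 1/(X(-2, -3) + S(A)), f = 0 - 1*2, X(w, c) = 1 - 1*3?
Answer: 1485/4 ≈ 371.25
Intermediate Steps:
X(w, c) = -2 (X(w, c) = 1 - 3 = -2)
f = -2 (f = 0 - 2 = -2)
r(A) = 8 - 1/(-2 + A)
R*r(T(f)) = 45*((-17 + 8*(-2))/(-2 - 2)) = 45*((-17 - 16)/(-4)) = 45*(-¼*(-33)) = 45*(33/4) = 1485/4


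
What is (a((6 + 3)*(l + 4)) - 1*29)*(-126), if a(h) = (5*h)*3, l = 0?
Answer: -64386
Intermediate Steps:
a(h) = 15*h
(a((6 + 3)*(l + 4)) - 1*29)*(-126) = (15*((6 + 3)*(0 + 4)) - 1*29)*(-126) = (15*(9*4) - 29)*(-126) = (15*36 - 29)*(-126) = (540 - 29)*(-126) = 511*(-126) = -64386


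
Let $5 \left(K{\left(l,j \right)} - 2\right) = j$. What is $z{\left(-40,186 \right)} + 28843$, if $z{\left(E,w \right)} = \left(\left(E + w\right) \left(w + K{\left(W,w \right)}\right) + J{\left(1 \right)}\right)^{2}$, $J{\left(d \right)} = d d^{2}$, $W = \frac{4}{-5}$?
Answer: $\frac{27028409876}{25} \approx 1.0811 \cdot 10^{9}$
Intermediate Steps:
$W = - \frac{4}{5}$ ($W = 4 \left(- \frac{1}{5}\right) = - \frac{4}{5} \approx -0.8$)
$K{\left(l,j \right)} = 2 + \frac{j}{5}$
$J{\left(d \right)} = d^{3}$
$z{\left(E,w \right)} = \left(1 + \left(2 + \frac{6 w}{5}\right) \left(E + w\right)\right)^{2}$ ($z{\left(E,w \right)} = \left(\left(E + w\right) \left(w + \left(2 + \frac{w}{5}\right)\right) + 1^{3}\right)^{2} = \left(\left(E + w\right) \left(2 + \frac{6 w}{5}\right) + 1\right)^{2} = \left(\left(2 + \frac{6 w}{5}\right) \left(E + w\right) + 1\right)^{2} = \left(1 + \left(2 + \frac{6 w}{5}\right) \left(E + w\right)\right)^{2}$)
$z{\left(-40,186 \right)} + 28843 = \frac{\left(5 + 6 \cdot 186^{2} + 10 \left(-40\right) + 10 \cdot 186 + 6 \left(-40\right) 186\right)^{2}}{25} + 28843 = \frac{\left(5 + 6 \cdot 34596 - 400 + 1860 - 44640\right)^{2}}{25} + 28843 = \frac{\left(5 + 207576 - 400 + 1860 - 44640\right)^{2}}{25} + 28843 = \frac{164401^{2}}{25} + 28843 = \frac{1}{25} \cdot 27027688801 + 28843 = \frac{27027688801}{25} + 28843 = \frac{27028409876}{25}$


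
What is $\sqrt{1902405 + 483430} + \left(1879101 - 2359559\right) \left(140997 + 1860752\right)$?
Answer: $-961756321042 + \sqrt{2385835} \approx -9.6176 \cdot 10^{11}$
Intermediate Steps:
$\sqrt{1902405 + 483430} + \left(1879101 - 2359559\right) \left(140997 + 1860752\right) = \sqrt{2385835} - 961756321042 = -961756321042 + \sqrt{2385835}$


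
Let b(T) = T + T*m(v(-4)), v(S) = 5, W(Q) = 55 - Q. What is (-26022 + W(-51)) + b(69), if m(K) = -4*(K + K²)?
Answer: -34127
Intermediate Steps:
m(K) = -4*K - 4*K²
b(T) = -119*T (b(T) = T + T*(-4*5*(1 + 5)) = T + T*(-4*5*6) = T + T*(-120) = T - 120*T = -119*T)
(-26022 + W(-51)) + b(69) = (-26022 + (55 - 1*(-51))) - 119*69 = (-26022 + (55 + 51)) - 8211 = (-26022 + 106) - 8211 = -25916 - 8211 = -34127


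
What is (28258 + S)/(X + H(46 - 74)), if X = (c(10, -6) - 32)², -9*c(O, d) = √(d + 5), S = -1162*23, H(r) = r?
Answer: 10011122100/6508787401 - 71476992*I/6508787401 ≈ 1.5381 - 0.010982*I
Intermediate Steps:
S = -26726
c(O, d) = -√(5 + d)/9 (c(O, d) = -√(d + 5)/9 = -√(5 + d)/9)
X = (-32 - I/9)² (X = (-√(5 - 6)/9 - 32)² = (-I/9 - 32)² = (-32 - I/9)² ≈ 1024.0 + 7.111*I)
(28258 + S)/(X + H(46 - 74)) = (28258 - 26726)/((288 + I)²/81 + (46 - 74)) = 1532/((288 + I)²/81 - 28) = 1532/(-28 + (288 + I)²/81)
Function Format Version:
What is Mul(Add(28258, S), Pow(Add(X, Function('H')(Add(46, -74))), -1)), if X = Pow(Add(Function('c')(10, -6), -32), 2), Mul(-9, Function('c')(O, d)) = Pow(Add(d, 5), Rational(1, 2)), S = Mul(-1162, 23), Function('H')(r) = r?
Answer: Add(Rational(10011122100, 6508787401), Mul(Rational(-71476992, 6508787401), I)) ≈ Add(1.5381, Mul(-0.010982, I))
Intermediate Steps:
S = -26726
Function('c')(O, d) = Mul(Rational(-1, 9), Pow(Add(5, d), Rational(1, 2))) (Function('c')(O, d) = Mul(Rational(-1, 9), Pow(Add(d, 5), Rational(1, 2))) = Mul(Rational(-1, 9), Pow(Add(5, d), Rational(1, 2))))
X = Pow(Add(-32, Mul(Rational(-1, 9), I)), 2) (X = Pow(Add(Mul(Rational(-1, 9), Pow(Add(5, -6), Rational(1, 2))), -32), 2) = Pow(Add(Mul(Rational(-1, 9), Pow(-1, Rational(1, 2))), -32), 2) = Pow(Add(Mul(Rational(-1, 9), I), -32), 2) = Pow(Add(-32, Mul(Rational(-1, 9), I)), 2) ≈ Add(1024.0, Mul(7.111, I)))
Mul(Add(28258, S), Pow(Add(X, Function('H')(Add(46, -74))), -1)) = Mul(Add(28258, -26726), Pow(Add(Mul(Rational(1, 81), Pow(Add(288, I), 2)), Add(46, -74)), -1)) = Mul(1532, Pow(Add(Mul(Rational(1, 81), Pow(Add(288, I), 2)), -28), -1)) = Mul(1532, Pow(Add(-28, Mul(Rational(1, 81), Pow(Add(288, I), 2))), -1))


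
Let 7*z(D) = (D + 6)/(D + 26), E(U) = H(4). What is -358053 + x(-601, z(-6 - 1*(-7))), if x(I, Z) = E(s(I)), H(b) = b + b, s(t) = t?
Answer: -358045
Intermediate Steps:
H(b) = 2*b
E(U) = 8 (E(U) = 2*4 = 8)
z(D) = (6 + D)/(7*(26 + D)) (z(D) = ((D + 6)/(D + 26))/7 = ((6 + D)/(26 + D))/7 = (6 + D)/(7*(26 + D)))
x(I, Z) = 8
-358053 + x(-601, z(-6 - 1*(-7))) = -358053 + 8 = -358045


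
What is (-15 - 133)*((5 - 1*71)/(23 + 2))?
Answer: 9768/25 ≈ 390.72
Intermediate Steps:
(-15 - 133)*((5 - 1*71)/(23 + 2)) = -148*(5 - 71)/25 = -(-9768)/25 = -148*(-66/25) = 9768/25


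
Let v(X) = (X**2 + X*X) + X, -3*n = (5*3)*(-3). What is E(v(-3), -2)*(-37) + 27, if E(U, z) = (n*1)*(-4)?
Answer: 2247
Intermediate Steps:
n = 15 (n = -5*3*(-3)/3 = -5*(-3) = -1/3*(-45) = 15)
v(X) = X + 2*X**2 (v(X) = (X**2 + X**2) + X = 2*X**2 + X = X + 2*X**2)
E(U, z) = -60 (E(U, z) = (15*1)*(-4) = 15*(-4) = -60)
E(v(-3), -2)*(-37) + 27 = -60*(-37) + 27 = 2220 + 27 = 2247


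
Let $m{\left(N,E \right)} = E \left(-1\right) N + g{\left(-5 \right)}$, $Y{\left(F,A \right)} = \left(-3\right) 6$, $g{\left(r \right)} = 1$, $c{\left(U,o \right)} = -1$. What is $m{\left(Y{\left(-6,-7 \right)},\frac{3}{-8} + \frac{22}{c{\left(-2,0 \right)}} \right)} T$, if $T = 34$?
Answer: $- \frac{27319}{2} \approx -13660.0$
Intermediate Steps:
$Y{\left(F,A \right)} = -18$
$m{\left(N,E \right)} = 1 - E N$ ($m{\left(N,E \right)} = E \left(-1\right) N + 1 = - E N + 1 = 1 - E N$)
$m{\left(Y{\left(-6,-7 \right)},\frac{3}{-8} + \frac{22}{c{\left(-2,0 \right)}} \right)} T = \left(1 - \left(\frac{3}{-8} + \frac{22}{-1}\right) \left(-18\right)\right) 34 = \left(1 - \left(3 \left(- \frac{1}{8}\right) + 22 \left(-1\right)\right) \left(-18\right)\right) 34 = \left(1 - \left(- \frac{3}{8} - 22\right) \left(-18\right)\right) 34 = \left(1 - \left(- \frac{179}{8}\right) \left(-18\right)\right) 34 = \left(1 - \frac{1611}{4}\right) 34 = \left(- \frac{1607}{4}\right) 34 = - \frac{27319}{2}$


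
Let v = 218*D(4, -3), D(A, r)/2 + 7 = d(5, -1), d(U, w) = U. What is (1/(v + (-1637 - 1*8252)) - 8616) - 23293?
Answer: -343372750/10761 ≈ -31909.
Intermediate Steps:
D(A, r) = -4 (D(A, r) = -14 + 2*5 = -14 + 10 = -4)
v = -872 (v = 218*(-4) = -872)
(1/(v + (-1637 - 1*8252)) - 8616) - 23293 = (1/(-872 + (-1637 - 1*8252)) - 8616) - 23293 = (1/(-872 + (-1637 - 8252)) - 8616) - 23293 = (1/(-872 - 9889) - 8616) - 23293 = (1/(-10761) - 8616) - 23293 = (-1/10761 - 8616) - 23293 = -92716777/10761 - 23293 = -343372750/10761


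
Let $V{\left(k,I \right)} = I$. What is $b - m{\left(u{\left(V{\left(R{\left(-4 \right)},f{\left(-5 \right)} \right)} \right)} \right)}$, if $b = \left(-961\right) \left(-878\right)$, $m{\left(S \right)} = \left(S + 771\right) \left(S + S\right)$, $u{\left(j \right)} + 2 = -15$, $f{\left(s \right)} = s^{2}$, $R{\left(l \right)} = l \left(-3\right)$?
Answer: $869394$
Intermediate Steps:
$R{\left(l \right)} = - 3 l$
$u{\left(j \right)} = -17$ ($u{\left(j \right)} = -2 - 15 = -17$)
$m{\left(S \right)} = 2 S \left(771 + S\right)$ ($m{\left(S \right)} = \left(771 + S\right) 2 S = 2 S \left(771 + S\right)$)
$b = 843758$
$b - m{\left(u{\left(V{\left(R{\left(-4 \right)},f{\left(-5 \right)} \right)} \right)} \right)} = 843758 - 2 \left(-17\right) \left(771 - 17\right) = 843758 - 2 \left(-17\right) 754 = 843758 - -25636 = 843758 + 25636 = 869394$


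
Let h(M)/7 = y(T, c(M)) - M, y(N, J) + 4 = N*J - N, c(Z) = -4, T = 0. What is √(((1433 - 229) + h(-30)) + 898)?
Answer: 2*√571 ≈ 47.791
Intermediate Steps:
y(N, J) = -4 - N + J*N (y(N, J) = -4 + (N*J - N) = -4 + (J*N - N) = -4 + (-N + J*N) = -4 - N + J*N)
h(M) = -28 - 7*M (h(M) = 7*((-4 - 1*0 - 4*0) - M) = 7*((-4 + 0 + 0) - M) = 7*(-4 - M) = -28 - 7*M)
√(((1433 - 229) + h(-30)) + 898) = √(((1433 - 229) + (-28 - 7*(-30))) + 898) = √((1204 + (-28 + 210)) + 898) = √((1204 + 182) + 898) = √(1386 + 898) = √2284 = 2*√571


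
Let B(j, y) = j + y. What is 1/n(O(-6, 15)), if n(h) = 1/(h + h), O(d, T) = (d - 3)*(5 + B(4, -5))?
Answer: -72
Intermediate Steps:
O(d, T) = -12 + 4*d (O(d, T) = (d - 3)*(5 + (4 - 5)) = (-3 + d)*(5 - 1) = (-3 + d)*4 = -12 + 4*d)
n(h) = 1/(2*h)
1/n(O(-6, 15)) = 1/(1/(2*(-12 + 4*(-6)))) = 1/(1/(2*(-12 - 24))) = 1/((1/2)/(-36)) = 1/((1/2)*(-1/36)) = 1/(-1/72) = -72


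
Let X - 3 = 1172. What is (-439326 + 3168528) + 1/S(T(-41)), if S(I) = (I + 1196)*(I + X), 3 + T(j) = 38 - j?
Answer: 4342902724945/1591272 ≈ 2.7292e+6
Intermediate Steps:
X = 1175 (X = 3 + 1172 = 1175)
T(j) = 35 - j (T(j) = -3 + (38 - j) = 35 - j)
S(I) = (1175 + I)*(1196 + I) (S(I) = (I + 1196)*(I + 1175) = (1196 + I)*(1175 + I) = (1175 + I)*(1196 + I))
(-439326 + 3168528) + 1/S(T(-41)) = (-439326 + 3168528) + 1/(1405300 + (35 - 1*(-41))² + 2371*(35 - 1*(-41))) = 2729202 + 1/(1405300 + (35 + 41)² + 2371*(35 + 41)) = 2729202 + 1/(1405300 + 76² + 2371*76) = 2729202 + 1/(1405300 + 5776 + 180196) = 2729202 + 1/1591272 = 4342902724945/1591272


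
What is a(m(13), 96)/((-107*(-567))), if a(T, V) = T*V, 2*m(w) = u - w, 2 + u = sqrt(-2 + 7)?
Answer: -80/6741 + 16*sqrt(5)/20223 ≈ -0.010099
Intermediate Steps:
u = -2 + sqrt(5) (u = -2 + sqrt(-2 + 7) = -2 + sqrt(5) ≈ 0.23607)
m(w) = -1 + sqrt(5)/2 - w/2 (m(w) = ((-2 + sqrt(5)) - w)/2 = (-2 + sqrt(5) - w)/2 = -1 + sqrt(5)/2 - w/2)
a(m(13), 96)/((-107*(-567))) = ((-1 + sqrt(5)/2 - 1/2*13)*96)/((-107*(-567))) = ((-1 + sqrt(5)/2 - 13/2)*96)/60669 = ((-15/2 + sqrt(5)/2)*96)*(1/60669) = (-720 + 48*sqrt(5))*(1/60669) = -80/6741 + 16*sqrt(5)/20223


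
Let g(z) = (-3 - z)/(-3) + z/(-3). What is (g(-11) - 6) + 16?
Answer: 11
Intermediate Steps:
g(z) = 1 (g(z) = (-3 - z)*(-⅓) + z*(-⅓) = (1 + z/3) - z/3 = 1)
(g(-11) - 6) + 16 = (1 - 6) + 16 = -5 + 16 = 11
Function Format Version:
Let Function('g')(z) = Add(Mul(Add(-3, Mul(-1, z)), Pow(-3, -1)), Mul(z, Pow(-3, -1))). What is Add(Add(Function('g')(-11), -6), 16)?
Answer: 11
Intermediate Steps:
Function('g')(z) = 1 (Function('g')(z) = Add(Mul(Add(-3, Mul(-1, z)), Rational(-1, 3)), Mul(z, Rational(-1, 3))) = Add(Add(1, Mul(Rational(1, 3), z)), Mul(Rational(-1, 3), z)) = 1)
Add(Add(Function('g')(-11), -6), 16) = Add(Add(1, -6), 16) = Add(-5, 16) = 11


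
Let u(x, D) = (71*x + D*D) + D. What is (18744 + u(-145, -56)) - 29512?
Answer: -17983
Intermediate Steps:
u(x, D) = D + D² + 71*x (u(x, D) = (71*x + D²) + D = (D² + 71*x) + D = D + D² + 71*x)
(18744 + u(-145, -56)) - 29512 = (18744 + (-56 + (-56)² + 71*(-145))) - 29512 = (18744 + (-56 + 3136 - 10295)) - 29512 = (18744 - 7215) - 29512 = 11529 - 29512 = -17983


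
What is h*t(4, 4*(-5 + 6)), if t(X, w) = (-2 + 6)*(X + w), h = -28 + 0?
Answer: -896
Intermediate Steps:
h = -28
t(X, w) = 4*X + 4*w (t(X, w) = 4*(X + w) = 4*X + 4*w)
h*t(4, 4*(-5 + 6)) = -28*(4*4 + 4*(4*(-5 + 6))) = -28*(16 + 4*(4*1)) = -28*(16 + 4*4) = -28*(16 + 16) = -28*32 = -896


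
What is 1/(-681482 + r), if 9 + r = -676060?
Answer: -1/1357551 ≈ -7.3662e-7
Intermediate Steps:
r = -676069 (r = -9 - 676060 = -676069)
1/(-681482 + r) = 1/(-681482 - 676069) = 1/(-1357551) = -1/1357551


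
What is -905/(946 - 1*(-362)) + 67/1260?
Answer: -43861/68670 ≈ -0.63872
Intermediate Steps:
-905/(946 - 1*(-362)) + 67/1260 = -905/(946 + 362) + 67*(1/1260) = -905/1308 + 67/1260 = -43861/68670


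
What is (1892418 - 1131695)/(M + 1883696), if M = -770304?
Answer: 760723/1113392 ≈ 0.68325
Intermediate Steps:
(1892418 - 1131695)/(M + 1883696) = (1892418 - 1131695)/(-770304 + 1883696) = 760723/1113392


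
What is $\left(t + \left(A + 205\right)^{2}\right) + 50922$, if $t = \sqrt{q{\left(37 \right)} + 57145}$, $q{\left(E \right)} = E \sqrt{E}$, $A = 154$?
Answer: $179803 + \sqrt{57145 + 37 \sqrt{37}} \approx 1.8004 \cdot 10^{5}$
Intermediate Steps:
$q{\left(E \right)} = E^{\frac{3}{2}}$
$t = \sqrt{57145 + 37 \sqrt{37}}$ ($t = \sqrt{37^{\frac{3}{2}} + 57145} = \sqrt{37 \sqrt{37} + 57145} = \sqrt{57145 + 37 \sqrt{37}} \approx 239.52$)
$\left(t + \left(A + 205\right)^{2}\right) + 50922 = \left(\sqrt{57145 + 37 \sqrt{37}} + \left(154 + 205\right)^{2}\right) + 50922 = \left(\sqrt{57145 + 37 \sqrt{37}} + 359^{2}\right) + 50922 = \left(\sqrt{57145 + 37 \sqrt{37}} + 128881\right) + 50922 = \left(128881 + \sqrt{57145 + 37 \sqrt{37}}\right) + 50922 = 179803 + \sqrt{57145 + 37 \sqrt{37}}$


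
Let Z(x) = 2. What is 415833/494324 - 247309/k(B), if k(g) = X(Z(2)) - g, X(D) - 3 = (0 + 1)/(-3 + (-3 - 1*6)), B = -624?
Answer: -1463880977733/3718799452 ≈ -393.64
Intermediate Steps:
X(D) = 35/12 (X(D) = 3 + (0 + 1)/(-3 + (-3 - 1*6)) = 3 + 1/(-3 + (-3 - 6)) = 3 + 1/(-3 - 9) = 3 + 1/(-12) = 3 + 1*(-1/12) = 3 - 1/12 = 35/12)
k(g) = 35/12 - g
415833/494324 - 247309/k(B) = 415833/494324 - 247309/(35/12 - 1*(-624)) = 415833*(1/494324) - 247309/(35/12 + 624) = 415833/494324 - 247309/7523/12 = 415833/494324 - 247309*12/7523 = 415833/494324 - 2967708/7523 = -1463880977733/3718799452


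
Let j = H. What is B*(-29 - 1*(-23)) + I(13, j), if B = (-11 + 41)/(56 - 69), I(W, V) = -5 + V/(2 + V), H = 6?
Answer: 499/52 ≈ 9.5962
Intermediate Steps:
j = 6
I(W, V) = -5 + V/(2 + V)
B = -30/13 (B = 30/(-13) = 30*(-1/13) = -30/13 ≈ -2.3077)
B*(-29 - 1*(-23)) + I(13, j) = -30*(-29 - 1*(-23))/13 + 2*(-5 - 2*6)/(2 + 6) = -30*(-29 + 23)/13 + 2*(-5 - 12)/8 = -30/13*(-6) + 2*(1/8)*(-17) = 180/13 - 17/4 = 499/52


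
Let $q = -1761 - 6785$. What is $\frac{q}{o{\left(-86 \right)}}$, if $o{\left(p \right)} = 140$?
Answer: $- \frac{4273}{70} \approx -61.043$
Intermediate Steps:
$q = -8546$
$\frac{q}{o{\left(-86 \right)}} = - \frac{8546}{140} = \left(-8546\right) \frac{1}{140} = - \frac{4273}{70}$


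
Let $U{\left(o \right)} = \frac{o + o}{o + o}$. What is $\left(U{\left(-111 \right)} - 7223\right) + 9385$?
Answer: $2163$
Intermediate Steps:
$U{\left(o \right)} = 1$ ($U{\left(o \right)} = \frac{2 o}{2 o} = 2 o \frac{1}{2 o} = 1$)
$\left(U{\left(-111 \right)} - 7223\right) + 9385 = \left(1 - 7223\right) + 9385 = -7222 + 9385 = 2163$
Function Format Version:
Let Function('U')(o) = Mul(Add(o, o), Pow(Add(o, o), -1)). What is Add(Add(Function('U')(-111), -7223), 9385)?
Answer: 2163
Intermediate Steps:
Function('U')(o) = 1 (Function('U')(o) = Mul(Mul(2, o), Pow(Mul(2, o), -1)) = Mul(Mul(2, o), Mul(Rational(1, 2), Pow(o, -1))) = 1)
Add(Add(Function('U')(-111), -7223), 9385) = Add(Add(1, -7223), 9385) = Add(-7222, 9385) = 2163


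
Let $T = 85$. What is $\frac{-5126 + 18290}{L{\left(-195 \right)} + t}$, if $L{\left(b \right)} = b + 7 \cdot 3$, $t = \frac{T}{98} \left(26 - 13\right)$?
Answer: $- \frac{1290072}{15947} \approx -80.897$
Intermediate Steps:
$t = \frac{1105}{98}$ ($t = \frac{85}{98} \left(26 - 13\right) = 85 \cdot \frac{1}{98} \cdot 13 = \frac{85}{98} \cdot 13 = \frac{1105}{98} \approx 11.276$)
$L{\left(b \right)} = 21 + b$ ($L{\left(b \right)} = b + 21 = 21 + b$)
$\frac{-5126 + 18290}{L{\left(-195 \right)} + t} = \frac{-5126 + 18290}{\left(21 - 195\right) + \frac{1105}{98}} = \frac{13164}{-174 + \frac{1105}{98}} = \frac{13164}{- \frac{15947}{98}} = 13164 \left(- \frac{98}{15947}\right) = - \frac{1290072}{15947}$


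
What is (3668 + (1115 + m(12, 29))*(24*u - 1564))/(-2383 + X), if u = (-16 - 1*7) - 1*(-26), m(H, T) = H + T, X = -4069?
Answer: 430271/1613 ≈ 266.75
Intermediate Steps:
u = 3 (u = (-16 - 7) + 26 = -23 + 26 = 3)
(3668 + (1115 + m(12, 29))*(24*u - 1564))/(-2383 + X) = (3668 + (1115 + (12 + 29))*(24*3 - 1564))/(-2383 - 4069) = (3668 + (1115 + 41)*(72 - 1564))/(-6452) = (3668 + 1156*(-1492))*(-1/6452) = (3668 - 1724752)*(-1/6452) = -1721084*(-1/6452) = 430271/1613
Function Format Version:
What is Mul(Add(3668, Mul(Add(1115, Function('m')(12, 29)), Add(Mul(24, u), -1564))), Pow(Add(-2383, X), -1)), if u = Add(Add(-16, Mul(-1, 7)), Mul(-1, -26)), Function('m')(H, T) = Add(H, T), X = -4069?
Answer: Rational(430271, 1613) ≈ 266.75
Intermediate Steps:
u = 3 (u = Add(Add(-16, -7), 26) = Add(-23, 26) = 3)
Mul(Add(3668, Mul(Add(1115, Function('m')(12, 29)), Add(Mul(24, u), -1564))), Pow(Add(-2383, X), -1)) = Mul(Add(3668, Mul(Add(1115, Add(12, 29)), Add(Mul(24, 3), -1564))), Pow(Add(-2383, -4069), -1)) = Mul(Add(3668, Mul(Add(1115, 41), Add(72, -1564))), Pow(-6452, -1)) = Mul(Add(3668, Mul(1156, -1492)), Rational(-1, 6452)) = Mul(Add(3668, -1724752), Rational(-1, 6452)) = Mul(-1721084, Rational(-1, 6452)) = Rational(430271, 1613)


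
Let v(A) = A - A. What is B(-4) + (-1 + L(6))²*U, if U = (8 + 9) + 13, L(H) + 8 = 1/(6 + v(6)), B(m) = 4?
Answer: 14069/6 ≈ 2344.8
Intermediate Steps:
v(A) = 0
L(H) = -47/6 (L(H) = -8 + 1/(6 + 0) = -8 + 1/6 = -8 + ⅙ = -47/6)
U = 30 (U = 17 + 13 = 30)
B(-4) + (-1 + L(6))²*U = 4 + (-1 - 47/6)²*30 = 4 + (-53/6)²*30 = 4 + (2809/36)*30 = 4 + 14045/6 = 14069/6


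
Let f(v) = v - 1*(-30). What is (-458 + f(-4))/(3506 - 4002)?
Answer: 27/31 ≈ 0.87097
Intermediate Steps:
f(v) = 30 + v (f(v) = v + 30 = 30 + v)
(-458 + f(-4))/(3506 - 4002) = (-458 + (30 - 4))/(3506 - 4002) = (-458 + 26)/(-496) = -432*(-1/496) = 27/31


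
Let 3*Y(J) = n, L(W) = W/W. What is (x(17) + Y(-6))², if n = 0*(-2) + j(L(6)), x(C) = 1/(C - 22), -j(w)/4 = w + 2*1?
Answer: 441/25 ≈ 17.640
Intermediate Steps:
L(W) = 1
j(w) = -8 - 4*w (j(w) = -4*(w + 2*1) = -4*(w + 2) = -4*(2 + w) = -8 - 4*w)
x(C) = 1/(-22 + C)
n = -12 (n = 0*(-2) + (-8 - 4*1) = 0 + (-8 - 4) = 0 - 12 = -12)
Y(J) = -4 (Y(J) = (⅓)*(-12) = -4)
(x(17) + Y(-6))² = (1/(-22 + 17) - 4)² = (1/(-5) - 4)² = (-⅕ - 4)² = (-21/5)² = 441/25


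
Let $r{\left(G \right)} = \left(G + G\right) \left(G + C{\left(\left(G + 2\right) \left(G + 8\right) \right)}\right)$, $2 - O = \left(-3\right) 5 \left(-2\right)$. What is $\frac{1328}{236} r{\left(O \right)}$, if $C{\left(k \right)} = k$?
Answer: $- \frac{9147264}{59} \approx -1.5504 \cdot 10^{5}$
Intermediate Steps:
$O = -28$ ($O = 2 - \left(-3\right) 5 \left(-2\right) = 2 - \left(-15\right) \left(-2\right) = 2 - 30 = -28$)
$r{\left(G \right)} = 2 G \left(G + \left(2 + G\right) \left(8 + G\right)\right)$ ($r{\left(G \right)} = \left(G + G\right) \left(G + \left(G + 2\right) \left(G + 8\right)\right) = 2 G \left(G + \left(2 + G\right) \left(8 + G\right)\right)$)
$\frac{1328}{236} r{\left(O \right)} = \frac{1328}{236} \cdot 2 \left(-28\right) \left(16 + \left(-28\right)^{2} + 11 \left(-28\right)\right) = 1328 \cdot \frac{1}{236} \cdot 2 \left(-28\right) \left(16 + 784 - 308\right) = \frac{332 \cdot 2 \left(-28\right) 492}{59} = \frac{332}{59} \left(-27552\right) = - \frac{9147264}{59}$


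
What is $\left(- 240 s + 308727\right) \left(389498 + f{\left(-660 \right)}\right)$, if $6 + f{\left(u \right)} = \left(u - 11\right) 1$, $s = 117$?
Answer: $109121447187$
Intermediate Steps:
$f{\left(u \right)} = -17 + u$ ($f{\left(u \right)} = -6 + \left(u - 11\right) 1 = -6 + \left(-11 + u\right) 1 = -6 + \left(-11 + u\right) = -17 + u$)
$\left(- 240 s + 308727\right) \left(389498 + f{\left(-660 \right)}\right) = \left(\left(-240\right) 117 + 308727\right) \left(389498 - 677\right) = \left(-28080 + 308727\right) \left(389498 - 677\right) = 280647 \cdot 388821 = 109121447187$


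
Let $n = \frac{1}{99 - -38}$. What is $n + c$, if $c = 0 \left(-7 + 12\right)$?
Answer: $\frac{1}{137} \approx 0.0072993$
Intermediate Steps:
$c = 0$ ($c = 0 \cdot 5 = 0$)
$n = \frac{1}{137}$ ($n = \frac{1}{99 + \left(-68 + 106\right)} = \frac{1}{99 + 38} = \frac{1}{137} \approx 0.0072993$)
$n + c = \frac{1}{137} + 0 = \frac{1}{137}$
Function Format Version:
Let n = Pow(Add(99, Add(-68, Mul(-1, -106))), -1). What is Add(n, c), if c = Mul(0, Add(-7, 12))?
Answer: Rational(1, 137) ≈ 0.0072993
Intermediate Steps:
c = 0 (c = Mul(0, 5) = 0)
n = Rational(1, 137) (n = Pow(Add(99, Add(-68, 106)), -1) = Pow(Add(99, 38), -1) = Pow(137, -1) = Rational(1, 137) ≈ 0.0072993)
Add(n, c) = Add(Rational(1, 137), 0) = Rational(1, 137)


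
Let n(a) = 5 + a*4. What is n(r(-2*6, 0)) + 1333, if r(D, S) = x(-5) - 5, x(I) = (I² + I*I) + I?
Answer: 1498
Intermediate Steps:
x(I) = I + 2*I² (x(I) = (I² + I²) + I = 2*I² + I = I + 2*I²)
r(D, S) = 40 (r(D, S) = -5*(1 + 2*(-5)) - 5 = -5*(1 - 10) - 5 = -5*(-9) - 5 = 45 - 5 = 40)
n(a) = 5 + 4*a
n(r(-2*6, 0)) + 1333 = (5 + 4*40) + 1333 = (5 + 160) + 1333 = 165 + 1333 = 1498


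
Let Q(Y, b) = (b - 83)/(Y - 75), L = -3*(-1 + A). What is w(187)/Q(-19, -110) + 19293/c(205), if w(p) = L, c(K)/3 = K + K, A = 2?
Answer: 1125563/79130 ≈ 14.224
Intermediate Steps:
L = -3 (L = -3*(-1 + 2) = -3*1 = -3)
c(K) = 6*K (c(K) = 3*(K + K) = 3*(2*K) = 6*K)
Q(Y, b) = (-83 + b)/(-75 + Y)
w(p) = -3
w(187)/Q(-19, -110) + 19293/c(205) = -3*(-75 - 19)/(-83 - 110) + 19293/((6*205)) = -3/(-193/(-94)) + 19293/1230 = -3/((-1/94*(-193))) + 19293*(1/1230) = -3/193/94 + 6431/410 = -3*94/193 + 6431/410 = -282/193 + 6431/410 = 1125563/79130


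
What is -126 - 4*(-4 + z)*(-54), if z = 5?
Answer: 90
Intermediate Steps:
-126 - 4*(-4 + z)*(-54) = -126 - 4*(-4 + 5)*(-54) = -126 - 4*1*(-54) = -126 - 4*(-54) = -126 + 216 = 90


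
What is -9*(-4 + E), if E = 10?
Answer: -54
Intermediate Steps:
-9*(-4 + E) = -9*(-4 + 10) = -9*6 = -54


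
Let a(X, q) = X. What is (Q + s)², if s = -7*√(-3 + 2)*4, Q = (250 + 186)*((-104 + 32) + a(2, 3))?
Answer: 931469616 + 1709120*I ≈ 9.3147e+8 + 1.7091e+6*I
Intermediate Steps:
Q = -30520 (Q = (250 + 186)*((-104 + 32) + 2) = 436*(-72 + 2) = 436*(-70) = -30520)
s = -28*I (s = -7*I*4 = -28*I ≈ -28.0*I)
(Q + s)² = (-30520 - 28*I)²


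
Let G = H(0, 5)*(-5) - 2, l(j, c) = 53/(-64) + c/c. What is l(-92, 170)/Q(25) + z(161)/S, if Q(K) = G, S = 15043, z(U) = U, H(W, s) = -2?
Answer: 35415/1100288 ≈ 0.032187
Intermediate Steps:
l(j, c) = 11/64 (l(j, c) = 53*(-1/64) + 1 = -53/64 + 1 = 11/64)
G = 8 (G = -2*(-5) - 2 = 10 - 2 = 8)
Q(K) = 8
l(-92, 170)/Q(25) + z(161)/S = (11/64)/8 + 161/15043 = (11/64)*(1/8) + 161*(1/15043) = 11/512 + 23/2149 = 35415/1100288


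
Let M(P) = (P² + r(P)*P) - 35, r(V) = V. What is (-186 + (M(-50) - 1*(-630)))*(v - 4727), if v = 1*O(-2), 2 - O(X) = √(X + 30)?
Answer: -25557525 - 10818*√7 ≈ -2.5586e+7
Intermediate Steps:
O(X) = 2 - √(30 + X) (O(X) = 2 - √(X + 30) = 2 - √(30 + X))
M(P) = -35 + 2*P² (M(P) = (P² + P*P) - 35 = (P² + P²) - 35 = 2*P² - 35 = -35 + 2*P²)
v = 2 - 2*√7 (v = 1*(2 - √(30 - 2)) = 1*(2 - √28) = 1*(2 - 2*√7) = 2 - 2*√7 ≈ -3.2915)
(-186 + (M(-50) - 1*(-630)))*(v - 4727) = (-186 + ((-35 + 2*(-50)²) - 1*(-630)))*((2 - 2*√7) - 4727) = (-186 + ((-35 + 2*2500) + 630))*(-4725 - 2*√7) = (-186 + ((-35 + 5000) + 630))*(-4725 - 2*√7) = (-186 + (4965 + 630))*(-4725 - 2*√7) = (-186 + 5595)*(-4725 - 2*√7) = 5409*(-4725 - 2*√7) = -25557525 - 10818*√7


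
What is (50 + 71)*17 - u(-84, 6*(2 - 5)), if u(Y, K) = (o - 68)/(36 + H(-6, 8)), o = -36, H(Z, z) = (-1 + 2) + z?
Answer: 92669/45 ≈ 2059.3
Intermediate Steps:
H(Z, z) = 1 + z
u(Y, K) = -104/45 (u(Y, K) = (-36 - 68)/(36 + (1 + 8)) = -104/(36 + 9) = -104/45)
(50 + 71)*17 - u(-84, 6*(2 - 5)) = (50 + 71)*17 - 1*(-104/45) = 121*17 + 104/45 = 2057 + 104/45 = 92669/45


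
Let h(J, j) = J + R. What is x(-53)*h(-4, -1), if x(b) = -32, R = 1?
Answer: 96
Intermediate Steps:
h(J, j) = 1 + J (h(J, j) = J + 1 = 1 + J)
x(-53)*h(-4, -1) = -32*(1 - 4) = -32*(-3) = 96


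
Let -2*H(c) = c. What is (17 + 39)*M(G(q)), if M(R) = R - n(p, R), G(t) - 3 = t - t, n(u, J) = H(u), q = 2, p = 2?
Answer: 224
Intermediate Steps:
H(c) = -c/2
n(u, J) = -u/2
G(t) = 3 (G(t) = 3 + (t - t) = 3 + 0 = 3)
M(R) = 1 + R (M(R) = R - (-1)*2/2 = R - 1*(-1) = R + 1 = 1 + R)
(17 + 39)*M(G(q)) = (17 + 39)*(1 + 3) = 56*4 = 224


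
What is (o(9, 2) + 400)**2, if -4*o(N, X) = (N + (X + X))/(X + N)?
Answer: 309302569/1936 ≈ 1.5976e+5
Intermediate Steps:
o(N, X) = -(N + 2*X)/(4*(N + X)) (o(N, X) = -(N + (X + X))/(4*(X + N)) = -(N + 2*X)/(4*(N + X)))
(o(9, 2) + 400)**2 = ((-1/2*2 - 1/4*9)/(9 + 2) + 400)**2 = ((-1 - 9/4)/11 + 400)**2 = ((1/11)*(-13/4) + 400)**2 = (-13/44 + 400)**2 = (17587/44)**2 = 309302569/1936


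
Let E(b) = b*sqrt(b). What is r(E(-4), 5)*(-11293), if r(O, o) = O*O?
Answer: 722752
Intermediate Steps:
E(b) = b**(3/2)
r(O, o) = O**2
r(E(-4), 5)*(-11293) = ((-4)**(3/2))**2*(-11293) = (-8*I)**2*(-11293) = -64*(-11293) = 722752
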